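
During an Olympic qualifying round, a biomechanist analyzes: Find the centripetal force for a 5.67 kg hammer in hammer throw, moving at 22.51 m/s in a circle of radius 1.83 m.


Fc = m * v^2 / r
v^2 = 22.51^2 = 506.7001
Fc = 5.67 * 506.7001 / 1.83
Fc = 2872.9896 / 1.83 = 1569.9397 N

1569.9397 N


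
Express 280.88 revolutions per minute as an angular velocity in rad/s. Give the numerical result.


omega = RPM * 2 * pi / 60
omega = 280.88 * 2 * 3.14159 / 60
omega = 1764.8211 / 60 = 29.4137 rad/s

29.4137 rad/s


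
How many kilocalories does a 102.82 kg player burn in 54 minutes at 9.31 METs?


kcal = MET * mass * time_hr
Convert time: 54 min = 0.9 hr
kcal = 9.31 * 102.82 * 0.9
kcal = 861.5288 kcal

861.5288 kcal


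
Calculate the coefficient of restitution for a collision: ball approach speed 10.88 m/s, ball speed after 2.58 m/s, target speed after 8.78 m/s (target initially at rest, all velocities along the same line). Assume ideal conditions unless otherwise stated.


e = (v2_after - v1_after) / (v1_before - v2_before)
Numerator = 8.78 - 2.58 = 6.2
Denominator = 10.88 - 0 = 10.88
e = 6.2 / 10.88 = 0.5699

0.5699


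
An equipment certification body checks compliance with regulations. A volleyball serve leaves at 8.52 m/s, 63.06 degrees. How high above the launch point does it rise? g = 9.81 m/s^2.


H = (v*sin(theta))^2 / (2*g)
vy = v*sin(theta) = 8.52 * sin(63.06 deg) = 7.5954 m/s
H = vy^2 / (2*g) = 57.6904 / (2*9.81)
H = 57.6904 / 19.62 = 2.9404 m

2.9404 m


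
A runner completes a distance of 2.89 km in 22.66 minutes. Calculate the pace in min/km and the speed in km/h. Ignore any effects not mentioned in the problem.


Pace = time / distance = 22.66 min / 2.89 km = 7.8408 min/km
Speed = distance / time_in_hours = 2.89 / 0.3777 hr
Speed = 7.6523 km/h

7.8408 min/km, 7.6523 km/h


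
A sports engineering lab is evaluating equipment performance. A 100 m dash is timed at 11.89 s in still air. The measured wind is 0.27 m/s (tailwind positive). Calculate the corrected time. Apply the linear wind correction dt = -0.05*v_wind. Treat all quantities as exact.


dt = -0.05 * v_wind = -0.05 * 0.27 = -0.0135 s
t_corrected = t_still + dt = 11.89 + (-0.0135)
t_corrected = 11.8765 s

11.8765 s


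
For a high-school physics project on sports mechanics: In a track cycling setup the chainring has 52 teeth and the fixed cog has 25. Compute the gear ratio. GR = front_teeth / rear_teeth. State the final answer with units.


GR = front_teeth / rear_teeth
GR = 52 / 25
GR = 2.08

2.08


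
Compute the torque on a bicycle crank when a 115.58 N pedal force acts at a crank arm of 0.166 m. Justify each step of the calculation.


tau = F * d
tau = 115.58 * 0.166
tau = 19.1863 N*m

19.1863 N*m


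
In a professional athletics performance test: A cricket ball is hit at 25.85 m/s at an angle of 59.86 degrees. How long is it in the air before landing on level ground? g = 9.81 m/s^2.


T = 2*v*sin(theta)/g
sin(theta) = sin(59.86 deg) = 0.8648
T = 2*25.85*0.8648 / 9.81
T = 44.7102 / 9.81 = 4.5576 s

4.5576 s


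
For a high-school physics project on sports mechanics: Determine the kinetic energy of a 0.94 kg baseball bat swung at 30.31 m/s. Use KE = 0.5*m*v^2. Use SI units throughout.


KE = 0.5 * m * v^2
KE = 0.5 * 0.94 * 30.31^2
KE = 0.5 * 0.94 * 918.6961 = 431.7872 J

431.7872 J


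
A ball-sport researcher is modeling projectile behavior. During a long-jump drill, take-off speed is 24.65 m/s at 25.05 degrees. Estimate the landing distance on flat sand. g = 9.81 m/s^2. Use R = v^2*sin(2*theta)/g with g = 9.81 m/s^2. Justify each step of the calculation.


R = v^2 * sin(2*theta) / g
Convert angle to radians: theta = 25.05 deg = 0.4372 rad
sin(2*theta) = sin(0.8744) = 0.7672
R = 24.65^2 * 0.7672 / 9.81
R = 607.6225 * 0.7672 / 9.81 = 47.5175 m

47.5175 m


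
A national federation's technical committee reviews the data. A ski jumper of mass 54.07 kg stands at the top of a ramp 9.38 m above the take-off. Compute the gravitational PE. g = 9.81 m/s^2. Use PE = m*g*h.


PE = m * g * h
PE = 54.07 * 9.81 * 9.38
PE = 530.4267 * 9.38 = 4975.4024 J

4975.4024 J


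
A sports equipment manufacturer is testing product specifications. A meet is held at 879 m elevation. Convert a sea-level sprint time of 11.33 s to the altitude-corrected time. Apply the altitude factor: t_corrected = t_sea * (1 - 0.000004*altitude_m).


Correction factor = 1 - 0.000004 * 879 = 0.996484
t_corrected = t_sea * factor = 11.33 * 0.996484
t_corrected = 11.2902 s

11.2902 s


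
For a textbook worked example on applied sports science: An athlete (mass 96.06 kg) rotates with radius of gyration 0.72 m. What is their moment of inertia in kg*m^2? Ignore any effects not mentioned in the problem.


I = m * k^2
I = 96.06 * 0.72^2
I = 96.06 * 0.5184 = 49.7975 kg*m^2

49.7975 kg*m^2


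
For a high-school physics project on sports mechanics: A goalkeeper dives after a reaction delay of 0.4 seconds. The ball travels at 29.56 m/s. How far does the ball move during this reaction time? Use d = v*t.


d = v * t
d = 29.56 * 0.4
d = 11.824 m

11.824 m


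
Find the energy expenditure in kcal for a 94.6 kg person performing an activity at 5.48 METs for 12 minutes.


kcal = MET * mass * time_hr
Convert time: 12 min = 0.2 hr
kcal = 5.48 * 94.6 * 0.2
kcal = 103.6816 kcal

103.6816 kcal


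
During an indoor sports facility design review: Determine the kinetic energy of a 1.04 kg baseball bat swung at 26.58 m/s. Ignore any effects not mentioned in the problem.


KE = 0.5 * m * v^2
KE = 0.5 * 1.04 * 26.58^2
KE = 0.5 * 1.04 * 706.4964 = 367.3781 J

367.3781 J


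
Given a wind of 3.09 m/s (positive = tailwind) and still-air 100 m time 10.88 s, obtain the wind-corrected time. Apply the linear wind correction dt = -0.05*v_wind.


dt = -0.05 * v_wind = -0.05 * 3.09 = -0.1545 s
t_corrected = t_still + dt = 10.88 + (-0.1545)
t_corrected = 10.7255 s

10.7255 s


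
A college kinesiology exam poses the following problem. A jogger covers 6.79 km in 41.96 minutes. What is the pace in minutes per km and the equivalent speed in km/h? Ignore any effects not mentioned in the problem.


Pace = time / distance = 41.96 min / 6.79 km = 6.1797 min/km
Speed = distance / time_in_hours = 6.79 / 0.6993 hr
Speed = 9.7092 km/h

6.1797 min/km, 9.7092 km/h


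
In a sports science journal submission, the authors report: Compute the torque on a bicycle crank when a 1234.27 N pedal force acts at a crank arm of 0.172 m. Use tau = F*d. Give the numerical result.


tau = F * d
tau = 1234.27 * 0.172
tau = 212.2944 N*m

212.2944 N*m


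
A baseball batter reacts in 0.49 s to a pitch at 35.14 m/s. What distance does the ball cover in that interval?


d = v * t
d = 35.14 * 0.49
d = 17.2186 m

17.2186 m


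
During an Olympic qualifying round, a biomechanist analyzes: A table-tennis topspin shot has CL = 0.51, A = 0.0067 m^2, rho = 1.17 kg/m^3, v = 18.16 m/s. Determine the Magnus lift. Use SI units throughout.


FM = 0.5 * CL * rho * A * v^2
FM = 0.5 * 0.51 * 1.17 * 0.0067 * 18.16^2
v^2 = 329.7856
FM = 0.5 * 0.51 * 1.17 * 0.0067 * 329.7856 = 0.6592 N

0.6592 N


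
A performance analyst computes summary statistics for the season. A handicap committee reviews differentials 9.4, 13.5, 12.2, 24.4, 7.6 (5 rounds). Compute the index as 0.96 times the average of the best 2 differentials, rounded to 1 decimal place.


All differentials: 9.4, 13.5, 12.2, 24.4, 7.6
Sorted: 7.6, 9.4, 12.2, 13.5, 24.4
Best 2: 7.6, 9.4
Average of best = 17 / 2 = 8.5
Raw index = 8.5 * 0.96 = 8.16
Handicap index = round(8.16, 1) = 8.2

8.2


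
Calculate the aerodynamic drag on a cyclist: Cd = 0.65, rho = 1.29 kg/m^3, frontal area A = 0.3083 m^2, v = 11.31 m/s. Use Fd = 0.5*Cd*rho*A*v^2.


Fd = 0.5 * Cd * rho * A * v^2
Fd = 0.5 * 0.65 * 1.29 * 0.3083 * 11.31^2
v^2 = 127.9161
Fd = 0.5 * 0.65 * 1.29 * 0.3083 * 127.9161 = 16.5338 N

16.5338 N


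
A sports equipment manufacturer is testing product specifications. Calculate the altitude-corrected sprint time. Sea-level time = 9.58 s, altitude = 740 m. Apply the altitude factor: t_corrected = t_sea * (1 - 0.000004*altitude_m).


Correction factor = 1 - 0.000004 * 740 = 0.99704
t_corrected = t_sea * factor = 9.58 * 0.99704
t_corrected = 9.5516 s

9.5516 s


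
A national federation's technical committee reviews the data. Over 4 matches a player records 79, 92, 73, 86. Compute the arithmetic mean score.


Average = sum / n
Sum = 330
Average = 330 / 4 = 82.5

82.5


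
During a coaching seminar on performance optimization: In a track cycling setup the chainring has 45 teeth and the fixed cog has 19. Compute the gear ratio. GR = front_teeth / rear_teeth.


GR = front_teeth / rear_teeth
GR = 45 / 19
GR = 2.3684

2.3684


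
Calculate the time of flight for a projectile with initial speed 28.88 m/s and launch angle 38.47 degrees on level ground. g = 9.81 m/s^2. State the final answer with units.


T = 2*v*sin(theta)/g
sin(theta) = sin(38.47 deg) = 0.6221
T = 2*28.88*0.6221 / 9.81
T = 35.9328 / 9.81 = 3.6629 s

3.6629 s


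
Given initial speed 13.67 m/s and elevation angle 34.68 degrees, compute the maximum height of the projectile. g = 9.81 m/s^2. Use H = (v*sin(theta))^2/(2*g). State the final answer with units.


H = (v*sin(theta))^2 / (2*g)
vy = v*sin(theta) = 13.67 * sin(34.68 deg) = 7.7781 m/s
H = vy^2 / (2*g) = 60.4993 / (2*9.81)
H = 60.4993 / 19.62 = 3.0836 m

3.0836 m


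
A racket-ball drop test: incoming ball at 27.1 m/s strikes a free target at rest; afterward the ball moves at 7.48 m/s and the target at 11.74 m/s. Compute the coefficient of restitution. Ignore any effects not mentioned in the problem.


e = (v2_after - v1_after) / (v1_before - v2_before)
Numerator = 11.74 - 7.48 = 4.26
Denominator = 27.1 - 0 = 27.1
e = 4.26 / 27.1 = 0.1572

0.1572


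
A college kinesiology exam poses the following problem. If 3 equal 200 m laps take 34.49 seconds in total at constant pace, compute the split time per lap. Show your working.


Split time = total_time / n_laps = 34.49 / 3
Split time = 11.4967 s per lap

11.4967 s


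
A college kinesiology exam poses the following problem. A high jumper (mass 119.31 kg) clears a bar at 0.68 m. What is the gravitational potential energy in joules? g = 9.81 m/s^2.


PE = m * g * h
PE = 119.31 * 9.81 * 0.68
PE = 1170.4311 * 0.68 = 795.8931 J

795.8931 J


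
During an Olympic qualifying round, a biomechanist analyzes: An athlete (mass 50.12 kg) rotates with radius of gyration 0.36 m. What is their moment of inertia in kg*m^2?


I = m * k^2
I = 50.12 * 0.36^2
I = 50.12 * 0.1296 = 6.4956 kg*m^2

6.4956 kg*m^2


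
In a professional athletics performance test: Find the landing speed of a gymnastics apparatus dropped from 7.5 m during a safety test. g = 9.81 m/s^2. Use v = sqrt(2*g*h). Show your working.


v = sqrt(2 * g * h)
v = sqrt(2 * 9.81 * 7.5)
v = sqrt(147.15) = 12.1305 m/s

12.1305 m/s


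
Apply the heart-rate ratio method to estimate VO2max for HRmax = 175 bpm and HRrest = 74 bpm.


VO2max = 15.3 * HRmax / HRrest
VO2max = 15.3 * 175 / 74
VO2max = 2677.5 / 74 = 36.1824 mL/kg/min

36.1824 mL/kg/min


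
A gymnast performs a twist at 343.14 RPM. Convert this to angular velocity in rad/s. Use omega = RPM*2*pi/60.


omega = RPM * 2 * pi / 60
omega = 343.14 * 2 * 3.14159 / 60
omega = 2156.0122 / 60 = 35.9335 rad/s

35.9335 rad/s


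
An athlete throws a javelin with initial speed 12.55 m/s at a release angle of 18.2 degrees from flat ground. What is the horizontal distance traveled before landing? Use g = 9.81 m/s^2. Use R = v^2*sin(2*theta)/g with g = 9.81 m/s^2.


R = v^2 * sin(2*theta) / g
Convert angle to radians: theta = 18.2 deg = 0.3176 rad
sin(2*theta) = sin(0.6353) = 0.5934
R = 12.55^2 * 0.5934 / 9.81
R = 157.5025 * 0.5934 / 9.81 = 9.5275 m

9.5275 m


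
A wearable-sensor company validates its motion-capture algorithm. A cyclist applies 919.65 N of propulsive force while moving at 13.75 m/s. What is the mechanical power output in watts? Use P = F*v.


P = F * v
P = 919.65 * 13.75
P = 12645.1875 W

12645.1875 W


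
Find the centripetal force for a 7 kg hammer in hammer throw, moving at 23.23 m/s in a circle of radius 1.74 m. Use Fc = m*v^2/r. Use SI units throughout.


Fc = m * v^2 / r
v^2 = 23.23^2 = 539.6329
Fc = 7 * 539.6329 / 1.74
Fc = 3777.4303 / 1.74 = 2170.937 N

2170.937 N


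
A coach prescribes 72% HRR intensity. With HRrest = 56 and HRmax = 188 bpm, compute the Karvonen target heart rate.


Target = HRrest + pct*(HRmax - HRrest)
Heart rate reserve = HRmax - HRrest = 188 - 56 = 132 bpm
Fraction = 72% = 0.72
Target = 56 + 0.72 * 132
Target = 56 + 95.04 = 151.04 bpm

151.04 bpm


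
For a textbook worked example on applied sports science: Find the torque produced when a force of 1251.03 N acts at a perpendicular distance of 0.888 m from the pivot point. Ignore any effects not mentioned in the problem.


tau = F * d
tau = 1251.03 * 0.888
tau = 1110.9146 N*m

1110.9146 N*m


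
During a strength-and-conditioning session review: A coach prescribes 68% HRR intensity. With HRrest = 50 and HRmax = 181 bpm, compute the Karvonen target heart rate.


Target = HRrest + pct*(HRmax - HRrest)
Heart rate reserve = HRmax - HRrest = 181 - 50 = 131 bpm
Fraction = 68% = 0.68
Target = 50 + 0.68 * 131
Target = 50 + 89.08 = 139.08 bpm

139.08 bpm


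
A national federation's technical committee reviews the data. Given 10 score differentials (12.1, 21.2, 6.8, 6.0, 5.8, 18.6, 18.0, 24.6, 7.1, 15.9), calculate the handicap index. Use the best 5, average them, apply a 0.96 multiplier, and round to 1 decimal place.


All differentials: 12.1, 21.2, 6.8, 6.0, 5.8, 18.6, 18.0, 24.6, 7.1, 15.9
Sorted: 5.8, 6.0, 6.8, 7.1, 12.1, 15.9, 18.0, 18.6, 21.2, 24.6
Best 5: 5.8, 6.0, 6.8, 7.1, 12.1
Average of best = 37.8 / 5 = 7.56
Raw index = 7.56 * 0.96 = 7.2576
Handicap index = round(7.2576, 1) = 7.3

7.3


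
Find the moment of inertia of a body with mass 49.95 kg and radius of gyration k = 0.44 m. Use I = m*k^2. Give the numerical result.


I = m * k^2
I = 49.95 * 0.44^2
I = 49.95 * 0.1936 = 9.6703 kg*m^2

9.6703 kg*m^2


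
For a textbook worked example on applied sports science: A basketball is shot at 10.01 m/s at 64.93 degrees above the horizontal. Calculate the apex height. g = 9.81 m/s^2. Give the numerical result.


H = (v*sin(theta))^2 / (2*g)
vy = v*sin(theta) = 10.01 * sin(64.93 deg) = 9.067 m/s
H = vy^2 / (2*g) = 82.2099 / (2*9.81)
H = 82.2099 / 19.62 = 4.1901 m

4.1901 m


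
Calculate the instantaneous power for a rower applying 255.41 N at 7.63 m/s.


P = F * v
P = 255.41 * 7.63
P = 1948.7783 W

1948.7783 W


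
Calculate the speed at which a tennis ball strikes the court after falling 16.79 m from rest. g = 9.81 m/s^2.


v = sqrt(2 * g * h)
v = sqrt(2 * 9.81 * 16.79)
v = sqrt(329.4198) = 18.1499 m/s

18.1499 m/s


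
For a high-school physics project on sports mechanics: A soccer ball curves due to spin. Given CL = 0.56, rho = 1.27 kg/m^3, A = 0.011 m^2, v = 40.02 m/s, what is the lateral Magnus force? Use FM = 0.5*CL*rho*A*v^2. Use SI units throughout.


FM = 0.5 * CL * rho * A * v^2
FM = 0.5 * 0.56 * 1.27 * 0.011 * 40.02^2
v^2 = 1601.6004
FM = 0.5 * 0.56 * 1.27 * 0.011 * 1601.6004 = 6.2648 N

6.2648 N


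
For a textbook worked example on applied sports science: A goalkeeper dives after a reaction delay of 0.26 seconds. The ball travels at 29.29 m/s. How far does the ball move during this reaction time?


d = v * t
d = 29.29 * 0.26
d = 7.6154 m

7.6154 m


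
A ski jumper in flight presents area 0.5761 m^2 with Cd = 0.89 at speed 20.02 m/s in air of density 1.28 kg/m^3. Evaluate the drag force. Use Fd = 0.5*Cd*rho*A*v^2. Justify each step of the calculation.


Fd = 0.5 * Cd * rho * A * v^2
Fd = 0.5 * 0.89 * 1.28 * 0.5761 * 20.02^2
v^2 = 400.8004
Fd = 0.5 * 0.89 * 1.28 * 0.5761 * 400.8004 = 131.5213 N

131.5213 N


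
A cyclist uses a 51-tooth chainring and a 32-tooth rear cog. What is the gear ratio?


GR = front_teeth / rear_teeth
GR = 51 / 32
GR = 1.5938

1.5938


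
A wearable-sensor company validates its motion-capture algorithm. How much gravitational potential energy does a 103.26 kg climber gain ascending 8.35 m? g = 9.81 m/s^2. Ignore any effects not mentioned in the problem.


PE = m * g * h
PE = 103.26 * 9.81 * 8.35
PE = 1012.9806 * 8.35 = 8458.388 J

8458.388 J


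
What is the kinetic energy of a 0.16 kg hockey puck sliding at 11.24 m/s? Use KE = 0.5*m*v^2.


KE = 0.5 * m * v^2
KE = 0.5 * 0.16 * 11.24^2
KE = 0.5 * 0.16 * 126.3376 = 10.107 J

10.107 J


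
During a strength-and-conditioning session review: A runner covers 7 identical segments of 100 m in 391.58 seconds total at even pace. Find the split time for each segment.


Split time = total_time / n_laps = 391.58 / 7
Split time = 55.94 s per lap

55.94 s


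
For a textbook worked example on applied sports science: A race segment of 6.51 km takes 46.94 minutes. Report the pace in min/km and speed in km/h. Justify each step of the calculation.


Pace = time / distance = 46.94 min / 6.51 km = 7.2104 min/km
Speed = distance / time_in_hours = 6.51 / 0.7823 hr
Speed = 8.3213 km/h

7.2104 min/km, 8.3213 km/h


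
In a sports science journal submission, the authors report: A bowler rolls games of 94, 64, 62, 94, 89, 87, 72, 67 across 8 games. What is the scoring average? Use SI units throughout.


Average = sum / n
Sum = 629
Average = 629 / 8 = 78.625

78.625


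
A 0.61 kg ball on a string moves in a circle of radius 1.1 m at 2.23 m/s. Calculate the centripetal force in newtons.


Fc = m * v^2 / r
v^2 = 2.23^2 = 4.9729
Fc = 0.61 * 4.9729 / 1.1
Fc = 3.0335 / 1.1 = 2.7577 N

2.7577 N


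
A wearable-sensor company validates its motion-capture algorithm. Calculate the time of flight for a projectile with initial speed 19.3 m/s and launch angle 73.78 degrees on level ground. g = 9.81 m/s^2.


T = 2*v*sin(theta)/g
sin(theta) = sin(73.78 deg) = 0.9602
T = 2*19.3*0.9602 / 9.81
T = 37.0636 / 9.81 = 3.7781 s

3.7781 s


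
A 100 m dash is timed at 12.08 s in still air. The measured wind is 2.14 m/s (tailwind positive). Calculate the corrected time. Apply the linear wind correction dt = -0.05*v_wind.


dt = -0.05 * v_wind = -0.05 * 2.14 = -0.107 s
t_corrected = t_still + dt = 12.08 + (-0.107)
t_corrected = 11.973 s

11.973 s


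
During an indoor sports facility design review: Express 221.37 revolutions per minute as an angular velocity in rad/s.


omega = RPM * 2 * pi / 60
omega = 221.37 * 2 * 3.14159 / 60
omega = 1390.9087 / 60 = 23.1818 rad/s

23.1818 rad/s


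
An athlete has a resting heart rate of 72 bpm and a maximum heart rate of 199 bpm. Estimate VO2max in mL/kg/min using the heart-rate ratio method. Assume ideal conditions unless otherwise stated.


VO2max = 15.3 * HRmax / HRrest
VO2max = 15.3 * 199 / 72
VO2max = 3044.7 / 72 = 42.2875 mL/kg/min

42.2875 mL/kg/min


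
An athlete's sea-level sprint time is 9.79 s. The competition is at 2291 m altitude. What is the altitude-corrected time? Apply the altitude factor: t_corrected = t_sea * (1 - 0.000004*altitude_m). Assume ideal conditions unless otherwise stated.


Correction factor = 1 - 0.000004 * 2291 = 0.990836
t_corrected = t_sea * factor = 9.79 * 0.990836
t_corrected = 9.7003 s

9.7003 s


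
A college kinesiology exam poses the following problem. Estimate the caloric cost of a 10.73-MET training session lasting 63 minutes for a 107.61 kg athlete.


kcal = MET * mass * time_hr
Convert time: 63 min = 1.05 hr
kcal = 10.73 * 107.61 * 1.05
kcal = 1212.3881 kcal

1212.3881 kcal


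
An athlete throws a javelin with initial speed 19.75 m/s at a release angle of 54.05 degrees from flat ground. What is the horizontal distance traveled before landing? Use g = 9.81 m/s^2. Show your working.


R = v^2 * sin(2*theta) / g
Convert angle to radians: theta = 54.05 deg = 0.9434 rad
sin(2*theta) = sin(1.8867) = 0.9505
R = 19.75^2 * 0.9505 / 9.81
R = 390.0625 * 0.9505 / 9.81 = 37.7941 m

37.7941 m


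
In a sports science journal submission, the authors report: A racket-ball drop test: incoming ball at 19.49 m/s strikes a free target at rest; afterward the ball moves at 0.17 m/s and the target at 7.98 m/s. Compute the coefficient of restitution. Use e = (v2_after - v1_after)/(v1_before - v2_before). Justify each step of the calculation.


e = (v2_after - v1_after) / (v1_before - v2_before)
Numerator = 7.98 - 0.17 = 7.81
Denominator = 19.49 - 0 = 19.49
e = 7.81 / 19.49 = 0.4007

0.4007


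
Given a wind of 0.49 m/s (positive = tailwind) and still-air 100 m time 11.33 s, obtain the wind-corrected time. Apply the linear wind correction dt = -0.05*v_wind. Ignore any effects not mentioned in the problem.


dt = -0.05 * v_wind = -0.05 * 0.49 = -0.0245 s
t_corrected = t_still + dt = 11.33 + (-0.0245)
t_corrected = 11.3055 s

11.3055 s


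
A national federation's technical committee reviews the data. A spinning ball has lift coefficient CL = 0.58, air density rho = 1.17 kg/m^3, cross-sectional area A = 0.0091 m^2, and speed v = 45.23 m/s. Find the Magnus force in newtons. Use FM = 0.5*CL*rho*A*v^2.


FM = 0.5 * CL * rho * A * v^2
FM = 0.5 * 0.58 * 1.17 * 0.0091 * 45.23^2
v^2 = 2045.7529
FM = 0.5 * 0.58 * 1.17 * 0.0091 * 2045.7529 = 6.3165 N

6.3165 N


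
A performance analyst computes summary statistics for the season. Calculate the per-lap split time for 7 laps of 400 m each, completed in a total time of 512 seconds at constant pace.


Split time = total_time / n_laps = 512 / 7
Split time = 73.1429 s per lap

73.1429 s


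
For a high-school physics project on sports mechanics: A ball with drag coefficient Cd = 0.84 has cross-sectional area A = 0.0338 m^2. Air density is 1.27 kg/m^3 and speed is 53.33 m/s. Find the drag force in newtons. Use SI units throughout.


Fd = 0.5 * Cd * rho * A * v^2
Fd = 0.5 * 0.84 * 1.27 * 0.0338 * 53.33^2
v^2 = 2844.0889
Fd = 0.5 * 0.84 * 1.27 * 0.0338 * 2844.0889 = 51.2759 N

51.2759 N


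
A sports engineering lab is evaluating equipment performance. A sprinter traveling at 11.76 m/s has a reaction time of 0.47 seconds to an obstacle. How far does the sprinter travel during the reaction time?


d = v * t
d = 11.76 * 0.47
d = 5.5272 m

5.5272 m


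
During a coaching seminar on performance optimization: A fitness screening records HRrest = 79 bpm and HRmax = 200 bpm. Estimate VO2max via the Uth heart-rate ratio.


VO2max = 15.3 * HRmax / HRrest
VO2max = 15.3 * 200 / 79
VO2max = 3060 / 79 = 38.7342 mL/kg/min

38.7342 mL/kg/min


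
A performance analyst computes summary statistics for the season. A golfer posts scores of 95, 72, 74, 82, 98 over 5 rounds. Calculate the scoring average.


Average = sum / n
Sum = 421
Average = 421 / 5 = 84.2

84.2


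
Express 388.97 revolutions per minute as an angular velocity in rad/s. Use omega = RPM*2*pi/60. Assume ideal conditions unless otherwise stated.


omega = RPM * 2 * pi / 60
omega = 388.97 * 2 * 3.14159 / 60
omega = 2443.9706 / 60 = 40.7328 rad/s

40.7328 rad/s


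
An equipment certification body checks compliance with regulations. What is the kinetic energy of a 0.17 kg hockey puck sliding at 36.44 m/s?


KE = 0.5 * m * v^2
KE = 0.5 * 0.17 * 36.44^2
KE = 0.5 * 0.17 * 1327.8736 = 112.8693 J

112.8693 J


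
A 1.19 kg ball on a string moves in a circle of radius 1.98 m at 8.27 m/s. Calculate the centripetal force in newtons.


Fc = m * v^2 / r
v^2 = 8.27^2 = 68.3929
Fc = 1.19 * 68.3929 / 1.98
Fc = 81.3876 / 1.98 = 41.1048 N

41.1048 N


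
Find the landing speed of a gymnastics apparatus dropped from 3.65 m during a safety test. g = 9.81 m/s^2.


v = sqrt(2 * g * h)
v = sqrt(2 * 9.81 * 3.65)
v = sqrt(71.613) = 8.4624 m/s

8.4624 m/s


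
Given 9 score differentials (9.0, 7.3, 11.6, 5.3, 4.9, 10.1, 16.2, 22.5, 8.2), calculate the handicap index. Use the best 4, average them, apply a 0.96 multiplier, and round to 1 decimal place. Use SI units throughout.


All differentials: 9.0, 7.3, 11.6, 5.3, 4.9, 10.1, 16.2, 22.5, 8.2
Sorted: 4.9, 5.3, 7.3, 8.2, 9.0, 10.1, 11.6, 16.2, 22.5
Best 4: 4.9, 5.3, 7.3, 8.2
Average of best = 25.7 / 4 = 6.425
Raw index = 6.425 * 0.96 = 6.168
Handicap index = round(6.168, 1) = 6.2

6.2


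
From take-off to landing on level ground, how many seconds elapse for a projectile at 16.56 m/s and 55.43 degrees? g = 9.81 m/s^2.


T = 2*v*sin(theta)/g
sin(theta) = sin(55.43 deg) = 0.8234
T = 2*16.56*0.8234 / 9.81
T = 27.2721 / 9.81 = 2.78 s

2.78 s


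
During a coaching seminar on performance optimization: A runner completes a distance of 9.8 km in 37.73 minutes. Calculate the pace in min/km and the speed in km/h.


Pace = time / distance = 37.73 min / 9.8 km = 3.85 min/km
Speed = distance / time_in_hours = 9.8 / 0.6288 hr
Speed = 15.5844 km/h

3.85 min/km, 15.5844 km/h


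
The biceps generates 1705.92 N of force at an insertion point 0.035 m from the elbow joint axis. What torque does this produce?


tau = F * d
tau = 1705.92 * 0.035
tau = 59.7072 N*m

59.7072 N*m


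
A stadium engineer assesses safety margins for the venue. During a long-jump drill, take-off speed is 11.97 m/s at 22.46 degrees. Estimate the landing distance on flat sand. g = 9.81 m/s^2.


R = v^2 * sin(2*theta) / g
Convert angle to radians: theta = 22.46 deg = 0.392 rad
sin(2*theta) = sin(0.784) = 0.7061
R = 11.97^2 * 0.7061 / 9.81
R = 143.2809 * 0.7061 / 9.81 = 10.3133 m

10.3133 m


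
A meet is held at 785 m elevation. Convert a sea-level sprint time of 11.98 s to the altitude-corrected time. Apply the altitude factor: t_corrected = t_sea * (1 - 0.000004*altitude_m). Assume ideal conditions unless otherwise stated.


Correction factor = 1 - 0.000004 * 785 = 0.99686
t_corrected = t_sea * factor = 11.98 * 0.99686
t_corrected = 11.9424 s

11.9424 s


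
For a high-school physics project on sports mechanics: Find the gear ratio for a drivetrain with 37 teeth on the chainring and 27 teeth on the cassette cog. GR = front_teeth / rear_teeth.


GR = front_teeth / rear_teeth
GR = 37 / 27
GR = 1.3704

1.3704


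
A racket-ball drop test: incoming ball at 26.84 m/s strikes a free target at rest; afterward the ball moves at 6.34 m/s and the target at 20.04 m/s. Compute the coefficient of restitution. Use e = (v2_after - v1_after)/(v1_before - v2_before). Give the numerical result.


e = (v2_after - v1_after) / (v1_before - v2_before)
Numerator = 20.04 - 6.34 = 13.7
Denominator = 26.84 - 0 = 26.84
e = 13.7 / 26.84 = 0.5104

0.5104


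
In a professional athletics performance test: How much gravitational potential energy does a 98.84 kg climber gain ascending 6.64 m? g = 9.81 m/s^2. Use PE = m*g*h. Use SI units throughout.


PE = m * g * h
PE = 98.84 * 9.81 * 6.64
PE = 969.6204 * 6.64 = 6438.2795 J

6438.2795 J


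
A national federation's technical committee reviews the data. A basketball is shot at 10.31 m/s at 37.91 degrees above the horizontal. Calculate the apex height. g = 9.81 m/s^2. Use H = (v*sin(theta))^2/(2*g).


H = (v*sin(theta))^2 / (2*g)
vy = v*sin(theta) = 10.31 * sin(37.91 deg) = 6.3347 m/s
H = vy^2 / (2*g) = 40.1284 / (2*9.81)
H = 40.1284 / 19.62 = 2.0453 m

2.0453 m


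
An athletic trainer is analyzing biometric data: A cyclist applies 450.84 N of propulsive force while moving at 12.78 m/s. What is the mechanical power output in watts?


P = F * v
P = 450.84 * 12.78
P = 5761.7352 W

5761.7352 W


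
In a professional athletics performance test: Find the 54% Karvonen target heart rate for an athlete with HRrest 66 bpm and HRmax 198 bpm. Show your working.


Target = HRrest + pct*(HRmax - HRrest)
Heart rate reserve = HRmax - HRrest = 198 - 66 = 132 bpm
Fraction = 54% = 0.54
Target = 66 + 0.54 * 132
Target = 66 + 71.28 = 137.28 bpm

137.28 bpm


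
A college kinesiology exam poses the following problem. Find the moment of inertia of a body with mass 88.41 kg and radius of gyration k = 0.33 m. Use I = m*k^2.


I = m * k^2
I = 88.41 * 0.33^2
I = 88.41 * 0.1089 = 9.6278 kg*m^2

9.6278 kg*m^2


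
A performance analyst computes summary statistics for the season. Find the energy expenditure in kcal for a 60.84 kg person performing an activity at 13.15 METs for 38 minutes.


kcal = MET * mass * time_hr
Convert time: 38 min = 0.6333 hr
kcal = 13.15 * 60.84 * 0.6333
kcal = 506.6958 kcal

506.6958 kcal


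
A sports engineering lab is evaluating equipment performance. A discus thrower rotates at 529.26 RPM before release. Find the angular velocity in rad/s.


omega = RPM * 2 * pi / 60
omega = 529.26 * 2 * 3.14159 / 60
omega = 3325.4387 / 60 = 55.424 rad/s

55.424 rad/s


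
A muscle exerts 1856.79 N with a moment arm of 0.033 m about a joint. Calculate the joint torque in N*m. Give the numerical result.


tau = F * d
tau = 1856.79 * 0.033
tau = 61.2741 N*m

61.2741 N*m


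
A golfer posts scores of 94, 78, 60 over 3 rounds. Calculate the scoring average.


Average = sum / n
Sum = 232
Average = 232 / 3 = 77.3333

77.3333


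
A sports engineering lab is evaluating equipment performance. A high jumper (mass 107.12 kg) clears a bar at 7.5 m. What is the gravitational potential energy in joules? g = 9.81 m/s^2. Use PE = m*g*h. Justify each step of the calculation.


PE = m * g * h
PE = 107.12 * 9.81 * 7.5
PE = 1050.8472 * 7.5 = 7881.354 J

7881.354 J


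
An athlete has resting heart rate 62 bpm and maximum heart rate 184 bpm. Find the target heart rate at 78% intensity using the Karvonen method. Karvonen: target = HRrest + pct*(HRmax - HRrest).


Target = HRrest + pct*(HRmax - HRrest)
Heart rate reserve = HRmax - HRrest = 184 - 62 = 122 bpm
Fraction = 78% = 0.78
Target = 62 + 0.78 * 122
Target = 62 + 95.16 = 157.16 bpm

157.16 bpm


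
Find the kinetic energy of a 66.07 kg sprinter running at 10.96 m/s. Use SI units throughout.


KE = 0.5 * m * v^2
KE = 0.5 * 66.07 * 10.96^2
KE = 0.5 * 66.07 * 120.1216 = 3968.2171 J

3968.2171 J


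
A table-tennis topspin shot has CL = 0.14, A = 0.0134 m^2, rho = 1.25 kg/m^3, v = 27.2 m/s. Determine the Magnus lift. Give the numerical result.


FM = 0.5 * CL * rho * A * v^2
FM = 0.5 * 0.14 * 1.25 * 0.0134 * 27.2^2
v^2 = 739.84
FM = 0.5 * 0.14 * 1.25 * 0.0134 * 739.84 = 0.8675 N

0.8675 N


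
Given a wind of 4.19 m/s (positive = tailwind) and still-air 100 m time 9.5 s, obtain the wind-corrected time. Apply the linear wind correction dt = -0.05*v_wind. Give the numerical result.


dt = -0.05 * v_wind = -0.05 * 4.19 = -0.2095 s
t_corrected = t_still + dt = 9.5 + (-0.2095)
t_corrected = 9.2905 s

9.2905 s


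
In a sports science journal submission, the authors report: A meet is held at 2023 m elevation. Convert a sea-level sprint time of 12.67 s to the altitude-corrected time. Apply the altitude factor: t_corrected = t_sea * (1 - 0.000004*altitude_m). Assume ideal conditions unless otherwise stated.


Correction factor = 1 - 0.000004 * 2023 = 0.991908
t_corrected = t_sea * factor = 12.67 * 0.991908
t_corrected = 12.5675 s

12.5675 s


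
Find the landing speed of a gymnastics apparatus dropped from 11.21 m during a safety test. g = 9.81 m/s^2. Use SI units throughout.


v = sqrt(2 * g * h)
v = sqrt(2 * 9.81 * 11.21)
v = sqrt(219.9402) = 14.8304 m/s

14.8304 m/s


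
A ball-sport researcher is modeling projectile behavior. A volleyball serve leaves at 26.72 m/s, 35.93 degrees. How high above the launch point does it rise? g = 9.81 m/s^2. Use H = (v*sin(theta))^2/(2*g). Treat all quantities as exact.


H = (v*sin(theta))^2 / (2*g)
vy = v*sin(theta) = 26.72 * sin(35.93 deg) = 15.6792 m/s
H = vy^2 / (2*g) = 245.8373 / (2*9.81)
H = 245.8373 / 19.62 = 12.5299 m

12.5299 m


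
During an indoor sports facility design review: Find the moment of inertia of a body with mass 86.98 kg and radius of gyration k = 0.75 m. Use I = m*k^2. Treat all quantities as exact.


I = m * k^2
I = 86.98 * 0.75^2
I = 86.98 * 0.5625 = 48.9263 kg*m^2

48.9263 kg*m^2


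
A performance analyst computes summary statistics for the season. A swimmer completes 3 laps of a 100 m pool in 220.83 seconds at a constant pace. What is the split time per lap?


Split time = total_time / n_laps = 220.83 / 3
Split time = 73.61 s per lap

73.61 s


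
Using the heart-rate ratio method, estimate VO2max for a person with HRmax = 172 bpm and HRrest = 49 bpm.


VO2max = 15.3 * HRmax / HRrest
VO2max = 15.3 * 172 / 49
VO2max = 2631.6 / 49 = 53.7061 mL/kg/min

53.7061 mL/kg/min


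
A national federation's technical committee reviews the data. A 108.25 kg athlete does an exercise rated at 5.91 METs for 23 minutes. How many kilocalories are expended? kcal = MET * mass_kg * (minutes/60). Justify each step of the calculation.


kcal = MET * mass * time_hr
Convert time: 23 min = 0.3833 hr
kcal = 5.91 * 108.25 * 0.3833
kcal = 245.2404 kcal

245.2404 kcal


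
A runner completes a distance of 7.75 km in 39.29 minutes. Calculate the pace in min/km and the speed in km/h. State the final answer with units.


Pace = time / distance = 39.29 min / 7.75 km = 5.0697 min/km
Speed = distance / time_in_hours = 7.75 / 0.6548 hr
Speed = 11.8351 km/h

5.0697 min/km, 11.8351 km/h


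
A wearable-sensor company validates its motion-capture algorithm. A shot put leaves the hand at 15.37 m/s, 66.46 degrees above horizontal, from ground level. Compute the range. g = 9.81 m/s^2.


R = v^2 * sin(2*theta) / g
Convert angle to radians: theta = 66.46 deg = 1.1599 rad
sin(2*theta) = sin(2.3199) = 0.7323
R = 15.37^2 * 0.7323 / 9.81
R = 236.2369 * 0.7323 / 9.81 = 17.6348 m

17.6348 m


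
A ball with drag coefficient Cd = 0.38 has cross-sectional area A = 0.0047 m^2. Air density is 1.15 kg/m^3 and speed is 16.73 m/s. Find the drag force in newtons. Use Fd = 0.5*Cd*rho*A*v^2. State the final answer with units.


Fd = 0.5 * Cd * rho * A * v^2
Fd = 0.5 * 0.38 * 1.15 * 0.0047 * 16.73^2
v^2 = 279.8929
Fd = 0.5 * 0.38 * 1.15 * 0.0047 * 279.8929 = 0.2874 N

0.2874 N


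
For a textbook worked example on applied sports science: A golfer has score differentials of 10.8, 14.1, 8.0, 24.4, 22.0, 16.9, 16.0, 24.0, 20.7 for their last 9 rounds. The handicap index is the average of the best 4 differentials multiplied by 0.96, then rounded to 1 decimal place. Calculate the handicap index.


All differentials: 10.8, 14.1, 8.0, 24.4, 22.0, 16.9, 16.0, 24.0, 20.7
Sorted: 8.0, 10.8, 14.1, 16.0, 16.9, 20.7, 22.0, 24.0, 24.4
Best 4: 8.0, 10.8, 14.1, 16.0
Average of best = 48.9 / 4 = 12.225
Raw index = 12.225 * 0.96 = 11.736
Handicap index = round(11.736, 1) = 11.7

11.7


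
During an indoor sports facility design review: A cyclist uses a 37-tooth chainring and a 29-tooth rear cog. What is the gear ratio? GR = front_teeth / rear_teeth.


GR = front_teeth / rear_teeth
GR = 37 / 29
GR = 1.2759

1.2759


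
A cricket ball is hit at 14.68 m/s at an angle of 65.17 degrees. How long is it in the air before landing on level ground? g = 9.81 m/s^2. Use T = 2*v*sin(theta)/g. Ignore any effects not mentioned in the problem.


T = 2*v*sin(theta)/g
sin(theta) = sin(65.17 deg) = 0.9076
T = 2*14.68*0.9076 / 9.81
T = 26.6459 / 9.81 = 2.7162 s

2.7162 s


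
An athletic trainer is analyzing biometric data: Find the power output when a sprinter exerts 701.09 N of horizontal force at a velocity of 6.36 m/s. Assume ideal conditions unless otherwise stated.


P = F * v
P = 701.09 * 6.36
P = 4458.9324 W

4458.9324 W


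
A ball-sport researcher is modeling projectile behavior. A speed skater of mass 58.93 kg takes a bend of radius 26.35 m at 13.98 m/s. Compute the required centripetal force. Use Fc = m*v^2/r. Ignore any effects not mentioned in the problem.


Fc = m * v^2 / r
v^2 = 13.98^2 = 195.4404
Fc = 58.93 * 195.4404 / 26.35
Fc = 11517.3028 / 26.35 = 437.0893 N

437.0893 N


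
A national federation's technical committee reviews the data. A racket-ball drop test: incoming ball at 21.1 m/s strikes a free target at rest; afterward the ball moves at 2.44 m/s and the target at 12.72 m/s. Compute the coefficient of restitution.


e = (v2_after - v1_after) / (v1_before - v2_before)
Numerator = 12.72 - 2.44 = 10.28
Denominator = 21.1 - 0 = 21.1
e = 10.28 / 21.1 = 0.4872

0.4872


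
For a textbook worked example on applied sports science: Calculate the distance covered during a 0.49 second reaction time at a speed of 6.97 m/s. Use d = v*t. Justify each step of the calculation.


d = v * t
d = 6.97 * 0.49
d = 3.4153 m

3.4153 m


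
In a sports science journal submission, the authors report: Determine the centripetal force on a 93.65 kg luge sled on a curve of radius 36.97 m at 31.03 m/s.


Fc = m * v^2 / r
v^2 = 31.03^2 = 962.8609
Fc = 93.65 * 962.8609 / 36.97
Fc = 90171.9233 / 36.97 = 2439.0566 N

2439.0566 N


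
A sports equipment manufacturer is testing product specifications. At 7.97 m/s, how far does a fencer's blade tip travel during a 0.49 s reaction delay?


d = v * t
d = 7.97 * 0.49
d = 3.9053 m

3.9053 m


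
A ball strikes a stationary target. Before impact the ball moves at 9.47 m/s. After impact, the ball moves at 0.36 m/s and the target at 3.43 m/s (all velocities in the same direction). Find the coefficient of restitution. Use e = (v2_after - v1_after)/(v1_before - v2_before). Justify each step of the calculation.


e = (v2_after - v1_after) / (v1_before - v2_before)
Numerator = 3.43 - 0.36 = 3.07
Denominator = 9.47 - 0 = 9.47
e = 3.07 / 9.47 = 0.3242

0.3242


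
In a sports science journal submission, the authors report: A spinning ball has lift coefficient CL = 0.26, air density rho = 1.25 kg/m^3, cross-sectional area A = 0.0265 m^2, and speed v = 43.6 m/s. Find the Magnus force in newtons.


FM = 0.5 * CL * rho * A * v^2
FM = 0.5 * 0.26 * 1.25 * 0.0265 * 43.6^2
v^2 = 1900.96
FM = 0.5 * 0.26 * 1.25 * 0.0265 * 1900.96 = 8.186 N

8.186 N


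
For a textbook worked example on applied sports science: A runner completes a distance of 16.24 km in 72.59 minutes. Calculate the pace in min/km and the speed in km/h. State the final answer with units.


Pace = time / distance = 72.59 min / 16.24 km = 4.4698 min/km
Speed = distance / time_in_hours = 16.24 / 1.2098 hr
Speed = 13.4233 km/h

4.4698 min/km, 13.4233 km/h


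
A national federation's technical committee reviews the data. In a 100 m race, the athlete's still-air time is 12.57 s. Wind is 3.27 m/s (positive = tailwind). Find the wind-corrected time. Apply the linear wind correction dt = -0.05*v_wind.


dt = -0.05 * v_wind = -0.05 * 3.27 = -0.1635 s
t_corrected = t_still + dt = 12.57 + (-0.1635)
t_corrected = 12.4065 s

12.4065 s


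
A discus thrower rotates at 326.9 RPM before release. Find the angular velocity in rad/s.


omega = RPM * 2 * pi / 60
omega = 326.9 * 2 * 3.14159 / 60
omega = 2053.9733 / 60 = 34.2329 rad/s

34.2329 rad/s


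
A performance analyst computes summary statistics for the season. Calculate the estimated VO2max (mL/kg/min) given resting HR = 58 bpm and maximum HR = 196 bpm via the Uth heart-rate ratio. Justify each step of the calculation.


VO2max = 15.3 * HRmax / HRrest
VO2max = 15.3 * 196 / 58
VO2max = 2998.8 / 58 = 51.7034 mL/kg/min

51.7034 mL/kg/min


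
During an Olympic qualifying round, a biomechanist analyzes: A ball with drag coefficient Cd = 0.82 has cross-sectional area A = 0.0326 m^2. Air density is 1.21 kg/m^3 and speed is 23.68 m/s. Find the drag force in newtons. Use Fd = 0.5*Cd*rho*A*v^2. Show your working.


Fd = 0.5 * Cd * rho * A * v^2
Fd = 0.5 * 0.82 * 1.21 * 0.0326 * 23.68^2
v^2 = 560.7424
Fd = 0.5 * 0.82 * 1.21 * 0.0326 * 560.7424 = 9.0688 N

9.0688 N


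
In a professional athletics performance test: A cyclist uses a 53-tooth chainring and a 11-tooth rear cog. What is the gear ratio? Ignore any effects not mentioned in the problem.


GR = front_teeth / rear_teeth
GR = 53 / 11
GR = 4.8182

4.8182
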